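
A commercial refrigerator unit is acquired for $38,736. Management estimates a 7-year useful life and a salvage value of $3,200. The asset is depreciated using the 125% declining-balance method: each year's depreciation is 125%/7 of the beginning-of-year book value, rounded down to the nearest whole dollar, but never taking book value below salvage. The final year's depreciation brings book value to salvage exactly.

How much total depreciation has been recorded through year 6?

$26,835

Depreciable base = $38,736 − $3,200 = $35,536.
Year 1: ⌊$38,736 × 125%/7⌋ = $6,917. Book value $31,819.
Year 2: ⌊$31,819 × 125%/7⌋ = $5,681. Book value $26,138.
Year 3: ⌊$26,138 × 125%/7⌋ = $4,667. Book value $21,471.
Year 4: ⌊$21,471 × 125%/7⌋ = $3,834. Book value $17,637.
Year 5: ⌊$17,637 × 125%/7⌋ = $3,149. Book value $14,488.
Year 6: ⌊$14,488 × 125%/7⌋ = $2,587. Book value $11,901.
Accumulated through year 6 = $38,736 − $11,901 = $26,835.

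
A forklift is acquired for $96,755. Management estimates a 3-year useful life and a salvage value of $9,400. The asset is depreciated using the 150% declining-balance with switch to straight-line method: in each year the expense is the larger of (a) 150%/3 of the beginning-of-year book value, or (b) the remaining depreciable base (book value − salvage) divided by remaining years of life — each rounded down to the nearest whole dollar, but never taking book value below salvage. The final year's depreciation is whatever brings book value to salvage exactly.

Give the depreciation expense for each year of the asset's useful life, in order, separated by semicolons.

$48,377; $24,189; $14,789

Depreciable base = $96,755 − $9,400 = $87,355.
Year 1: DB = ⌊$96,755 × 150%/3⌋ = $48,377; SL = ⌊$87,355/3⌋ = $29,118 → take DB $48,377. Book value $48,378.
Year 2: DB = ⌊$48,378 × 150%/3⌋ = $24,189; SL = ⌊$38,978/2⌋ = $19,489 → take DB $24,189. Book value $24,189.
Year 3 (final): $24,189 − $9,400 = $14,789. Book value $9,400.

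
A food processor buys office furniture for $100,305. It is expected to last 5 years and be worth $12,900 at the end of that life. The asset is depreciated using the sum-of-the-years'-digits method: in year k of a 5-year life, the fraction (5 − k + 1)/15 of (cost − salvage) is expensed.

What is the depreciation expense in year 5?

$5,827

Depreciable base = $100,305 − $12,900 = $87,405.
Sum of the years' digits = 5+4+3+2+1 = 15.
Year 1: $87,405 × 5/15 = $29,135. Book value $71,170.
Year 2: $87,405 × 4/15 = $23,308. Book value $47,862.
Year 3: $87,405 × 3/15 = $17,481. Book value $30,381.
Year 4: $87,405 × 2/15 = $11,654. Book value $18,727.
Year 5: $87,405 × 1/15 = $5,827. Book value $12,900.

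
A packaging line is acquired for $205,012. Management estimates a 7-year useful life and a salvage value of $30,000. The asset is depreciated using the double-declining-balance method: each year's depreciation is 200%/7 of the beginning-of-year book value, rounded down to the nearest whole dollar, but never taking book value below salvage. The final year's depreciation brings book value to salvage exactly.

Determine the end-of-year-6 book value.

Depreciable base = $205,012 − $30,000 = $175,012.
Year 1: ⌊$205,012 × 200%/7⌋ = $58,574. Book value $146,438.
Year 2: ⌊$146,438 × 200%/7⌋ = $41,839. Book value $104,599.
Year 3: ⌊$104,599 × 200%/7⌋ = $29,885. Book value $74,714.
Year 4: ⌊$74,714 × 200%/7⌋ = $21,346. Book value $53,368.
Year 5: ⌊$53,368 × 200%/7⌋ = $15,248. Book value $38,120.
Year 6: ⌊$38,120 × 200%/7⌋ = $10,891, capped at $8,120. Book value $30,000.

$30,000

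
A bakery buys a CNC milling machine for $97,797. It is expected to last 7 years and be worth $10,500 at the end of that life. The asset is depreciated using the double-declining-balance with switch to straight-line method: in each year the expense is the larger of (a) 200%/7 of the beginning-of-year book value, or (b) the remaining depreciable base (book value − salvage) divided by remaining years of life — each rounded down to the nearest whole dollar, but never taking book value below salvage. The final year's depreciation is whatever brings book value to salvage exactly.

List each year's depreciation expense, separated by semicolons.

Depreciable base = $97,797 − $10,500 = $87,297.
Year 1: DB = ⌊$97,797 × 200%/7⌋ = $27,942; SL = ⌊$87,297/7⌋ = $12,471 → take DB $27,942. Book value $69,855.
Year 2: DB = ⌊$69,855 × 200%/7⌋ = $19,958; SL = ⌊$59,355/6⌋ = $9,892 → take DB $19,958. Book value $49,897.
Year 3: DB = ⌊$49,897 × 200%/7⌋ = $14,256; SL = ⌊$39,397/5⌋ = $7,879 → take DB $14,256. Book value $35,641.
Year 4: DB = ⌊$35,641 × 200%/7⌋ = $10,183; SL = ⌊$25,141/4⌋ = $6,285 → take DB $10,183. Book value $25,458.
Year 5: DB = ⌊$25,458 × 200%/7⌋ = $7,273; SL = ⌊$14,958/3⌋ = $4,986 → take DB $7,273. Book value $18,185.
Year 6: DB = ⌊$18,185 × 200%/7⌋ = $5,195; SL = ⌊$7,685/2⌋ = $3,842 → take DB $5,195. Book value $12,990.
Year 7 (final): $12,990 − $10,500 = $2,490. Book value $10,500.

$27,942; $19,958; $14,256; $10,183; $7,273; $5,195; $2,490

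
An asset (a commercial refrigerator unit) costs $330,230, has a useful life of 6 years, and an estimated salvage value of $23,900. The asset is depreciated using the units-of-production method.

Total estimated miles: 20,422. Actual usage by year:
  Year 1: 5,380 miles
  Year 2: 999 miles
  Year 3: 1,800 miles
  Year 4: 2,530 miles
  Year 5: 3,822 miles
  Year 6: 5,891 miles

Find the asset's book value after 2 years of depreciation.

$234,545

Depreciable base = $330,230 − $23,900 = $306,330.
Rate = $306,330 / 20,422 miles = $15 per mile.
Year 1: 5,380 × $15 = $80,700. Book value $249,530.
Year 2: 999 × $15 = $14,985. Book value $234,545.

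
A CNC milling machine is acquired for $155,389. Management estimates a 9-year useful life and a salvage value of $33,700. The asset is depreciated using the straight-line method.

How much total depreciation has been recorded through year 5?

$67,605

Depreciable base = $155,389 − $33,700 = $121,689.
Annual expense = $121,689 / 9 = $13,521.
End of year 1: book value $141,868.
End of year 2: book value $128,347.
End of year 3: book value $114,826.
End of year 4: book value $101,305.
End of year 5: book value $87,784.
Accumulated through year 5 = $155,389 − $87,784 = $67,605.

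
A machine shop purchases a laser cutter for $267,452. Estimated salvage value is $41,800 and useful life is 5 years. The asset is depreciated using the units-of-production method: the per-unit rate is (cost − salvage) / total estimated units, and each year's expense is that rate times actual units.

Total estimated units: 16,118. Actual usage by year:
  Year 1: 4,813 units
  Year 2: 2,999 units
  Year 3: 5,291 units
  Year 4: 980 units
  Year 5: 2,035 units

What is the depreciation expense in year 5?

$28,490

Depreciable base = $267,452 − $41,800 = $225,652.
Rate = $225,652 / 16,118 units = $14 per unit.
Year 1: 4,813 × $14 = $67,382. Book value $200,070.
Year 2: 2,999 × $14 = $41,986. Book value $158,084.
Year 3: 5,291 × $14 = $74,074. Book value $84,010.
Year 4: 980 × $14 = $13,720. Book value $70,290.
Year 5: 2,035 × $14 = $28,490. Book value $41,800.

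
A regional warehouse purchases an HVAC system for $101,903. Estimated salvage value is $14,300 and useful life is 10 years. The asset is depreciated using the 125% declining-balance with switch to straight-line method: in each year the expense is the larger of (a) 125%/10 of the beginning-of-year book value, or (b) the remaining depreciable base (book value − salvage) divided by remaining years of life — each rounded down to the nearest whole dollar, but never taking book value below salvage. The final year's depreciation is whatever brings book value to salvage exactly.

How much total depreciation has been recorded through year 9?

Depreciable base = $101,903 − $14,300 = $87,603.
Year 1: DB = ⌊$101,903 × 125%/10⌋ = $12,737; SL = ⌊$87,603/10⌋ = $8,760 → take DB $12,737. Book value $89,166.
Year 2: DB = ⌊$89,166 × 125%/10⌋ = $11,145; SL = ⌊$74,866/9⌋ = $8,318 → take DB $11,145. Book value $78,021.
Year 3: DB = ⌊$78,021 × 125%/10⌋ = $9,752; SL = ⌊$63,721/8⌋ = $7,965 → take DB $9,752. Book value $68,269.
Year 4: DB = ⌊$68,269 × 125%/10⌋ = $8,533; SL = ⌊$53,969/7⌋ = $7,709 → take DB $8,533. Book value $59,736.
Year 5: DB = ⌊$59,736 × 125%/10⌋ = $7,467; SL = ⌊$45,436/6⌋ = $7,572 → take SL $7,572. Book value $52,164.
Year 6: DB = ⌊$52,164 × 125%/10⌋ = $6,520; SL = ⌊$37,864/5⌋ = $7,572 → take SL $7,572. Book value $44,592.
Year 7: DB = ⌊$44,592 × 125%/10⌋ = $5,574; SL = ⌊$30,292/4⌋ = $7,573 → take SL $7,573. Book value $37,019.
Year 8: DB = ⌊$37,019 × 125%/10⌋ = $4,627; SL = ⌊$22,719/3⌋ = $7,573 → take SL $7,573. Book value $29,446.
Year 9: DB = ⌊$29,446 × 125%/10⌋ = $3,680; SL = ⌊$15,146/2⌋ = $7,573 → take SL $7,573. Book value $21,873.
Accumulated through year 9 = $101,903 − $21,873 = $80,030.

$80,030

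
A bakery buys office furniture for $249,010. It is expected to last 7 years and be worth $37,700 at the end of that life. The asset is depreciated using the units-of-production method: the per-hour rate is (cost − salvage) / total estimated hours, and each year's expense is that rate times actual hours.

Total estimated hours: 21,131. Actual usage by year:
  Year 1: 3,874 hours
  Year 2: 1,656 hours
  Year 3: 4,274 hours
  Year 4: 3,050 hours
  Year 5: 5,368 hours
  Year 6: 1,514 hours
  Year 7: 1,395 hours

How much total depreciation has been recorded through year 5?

$182,220

Depreciable base = $249,010 − $37,700 = $211,310.
Rate = $211,310 / 21,131 hours = $10 per hour.
Year 1: 3,874 × $10 = $38,740. Book value $210,270.
Year 2: 1,656 × $10 = $16,560. Book value $193,710.
Year 3: 4,274 × $10 = $42,740. Book value $150,970.
Year 4: 3,050 × $10 = $30,500. Book value $120,470.
Year 5: 5,368 × $10 = $53,680. Book value $66,790.
Accumulated through year 5 = $249,010 − $66,790 = $182,220.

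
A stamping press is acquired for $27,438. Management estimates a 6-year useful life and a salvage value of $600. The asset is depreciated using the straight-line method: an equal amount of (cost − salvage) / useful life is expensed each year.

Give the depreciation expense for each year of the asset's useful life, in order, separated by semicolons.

Depreciable base = $27,438 − $600 = $26,838.
Annual expense = $26,838 / 6 = $4,473.
End of year 1: book value $22,965.
End of year 2: book value $18,492.
End of year 3: book value $14,019.
End of year 4: book value $9,546.
End of year 5: book value $5,073.
End of year 6: book value $600.

$4,473; $4,473; $4,473; $4,473; $4,473; $4,473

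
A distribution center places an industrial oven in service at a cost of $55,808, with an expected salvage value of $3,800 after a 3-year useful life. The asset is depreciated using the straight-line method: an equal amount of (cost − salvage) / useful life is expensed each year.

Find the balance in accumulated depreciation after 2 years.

Depreciable base = $55,808 − $3,800 = $52,008.
Annual expense = $52,008 / 3 = $17,336.
End of year 1: book value $38,472.
End of year 2: book value $21,136.
Accumulated through year 2 = $55,808 − $21,136 = $34,672.

$34,672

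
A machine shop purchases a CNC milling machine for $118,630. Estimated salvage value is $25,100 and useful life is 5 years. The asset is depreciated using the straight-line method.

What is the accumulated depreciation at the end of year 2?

Depreciable base = $118,630 − $25,100 = $93,530.
Annual expense = $93,530 / 5 = $18,706.
End of year 1: book value $99,924.
End of year 2: book value $81,218.
Accumulated through year 2 = $118,630 − $81,218 = $37,412.

$37,412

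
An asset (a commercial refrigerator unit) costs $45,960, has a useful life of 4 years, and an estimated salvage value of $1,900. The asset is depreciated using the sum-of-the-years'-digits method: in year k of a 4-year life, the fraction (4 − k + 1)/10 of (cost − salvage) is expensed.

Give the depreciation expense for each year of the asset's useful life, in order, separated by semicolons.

$17,624; $13,218; $8,812; $4,406

Depreciable base = $45,960 − $1,900 = $44,060.
Sum of the years' digits = 4+3+2+1 = 10.
Year 1: $44,060 × 4/10 = $17,624. Book value $28,336.
Year 2: $44,060 × 3/10 = $13,218. Book value $15,118.
Year 3: $44,060 × 2/10 = $8,812. Book value $6,306.
Year 4: $44,060 × 1/10 = $4,406. Book value $1,900.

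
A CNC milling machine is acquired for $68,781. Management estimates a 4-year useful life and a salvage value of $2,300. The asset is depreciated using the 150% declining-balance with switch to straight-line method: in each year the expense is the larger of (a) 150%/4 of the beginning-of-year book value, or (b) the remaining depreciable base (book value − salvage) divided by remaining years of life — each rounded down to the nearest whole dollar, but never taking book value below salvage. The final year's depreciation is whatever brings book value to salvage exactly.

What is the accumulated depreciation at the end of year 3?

Depreciable base = $68,781 − $2,300 = $66,481.
Year 1: DB = ⌊$68,781 × 150%/4⌋ = $25,792; SL = ⌊$66,481/4⌋ = $16,620 → take DB $25,792. Book value $42,989.
Year 2: DB = ⌊$42,989 × 150%/4⌋ = $16,120; SL = ⌊$40,689/3⌋ = $13,563 → take DB $16,120. Book value $26,869.
Year 3: DB = ⌊$26,869 × 150%/4⌋ = $10,075; SL = ⌊$24,569/2⌋ = $12,284 → take SL $12,284. Book value $14,585.
Accumulated through year 3 = $68,781 − $14,585 = $54,196.

$54,196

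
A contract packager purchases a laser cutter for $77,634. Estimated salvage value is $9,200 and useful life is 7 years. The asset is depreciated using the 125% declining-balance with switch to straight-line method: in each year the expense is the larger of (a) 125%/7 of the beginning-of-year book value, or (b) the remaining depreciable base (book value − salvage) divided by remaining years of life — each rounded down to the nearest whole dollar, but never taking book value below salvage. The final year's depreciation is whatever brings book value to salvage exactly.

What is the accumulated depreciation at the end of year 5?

$51,518

Depreciable base = $77,634 − $9,200 = $68,434.
Year 1: DB = ⌊$77,634 × 125%/7⌋ = $13,863; SL = ⌊$68,434/7⌋ = $9,776 → take DB $13,863. Book value $63,771.
Year 2: DB = ⌊$63,771 × 125%/7⌋ = $11,387; SL = ⌊$54,571/6⌋ = $9,095 → take DB $11,387. Book value $52,384.
Year 3: DB = ⌊$52,384 × 125%/7⌋ = $9,354; SL = ⌊$43,184/5⌋ = $8,636 → take DB $9,354. Book value $43,030.
Year 4: DB = ⌊$43,030 × 125%/7⌋ = $7,683; SL = ⌊$33,830/4⌋ = $8,457 → take SL $8,457. Book value $34,573.
Year 5: DB = ⌊$34,573 × 125%/7⌋ = $6,173; SL = ⌊$25,373/3⌋ = $8,457 → take SL $8,457. Book value $26,116.
Accumulated through year 5 = $77,634 − $26,116 = $51,518.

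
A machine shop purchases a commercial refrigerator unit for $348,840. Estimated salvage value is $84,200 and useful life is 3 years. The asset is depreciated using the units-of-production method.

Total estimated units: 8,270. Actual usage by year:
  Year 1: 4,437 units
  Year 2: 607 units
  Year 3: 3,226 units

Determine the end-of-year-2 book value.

$187,432

Depreciable base = $348,840 − $84,200 = $264,640.
Rate = $264,640 / 8,270 units = $32 per unit.
Year 1: 4,437 × $32 = $141,984. Book value $206,856.
Year 2: 607 × $32 = $19,424. Book value $187,432.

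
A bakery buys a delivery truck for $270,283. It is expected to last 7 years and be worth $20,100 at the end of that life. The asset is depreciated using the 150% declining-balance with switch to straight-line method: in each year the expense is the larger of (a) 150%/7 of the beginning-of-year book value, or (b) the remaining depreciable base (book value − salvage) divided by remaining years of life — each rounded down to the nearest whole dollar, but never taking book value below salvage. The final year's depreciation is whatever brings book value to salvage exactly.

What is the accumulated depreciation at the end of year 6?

$222,546

Depreciable base = $270,283 − $20,100 = $250,183.
Year 1: DB = ⌊$270,283 × 150%/7⌋ = $57,917; SL = ⌊$250,183/7⌋ = $35,740 → take DB $57,917. Book value $212,366.
Year 2: DB = ⌊$212,366 × 150%/7⌋ = $45,507; SL = ⌊$192,266/6⌋ = $32,044 → take DB $45,507. Book value $166,859.
Year 3: DB = ⌊$166,859 × 150%/7⌋ = $35,755; SL = ⌊$146,759/5⌋ = $29,351 → take DB $35,755. Book value $131,104.
Year 4: DB = ⌊$131,104 × 150%/7⌋ = $28,093; SL = ⌊$111,004/4⌋ = $27,751 → take DB $28,093. Book value $103,011.
Year 5: DB = ⌊$103,011 × 150%/7⌋ = $22,073; SL = ⌊$82,911/3⌋ = $27,637 → take SL $27,637. Book value $75,374.
Year 6: DB = ⌊$75,374 × 150%/7⌋ = $16,151; SL = ⌊$55,274/2⌋ = $27,637 → take SL $27,637. Book value $47,737.
Accumulated through year 6 = $270,283 − $47,737 = $222,546.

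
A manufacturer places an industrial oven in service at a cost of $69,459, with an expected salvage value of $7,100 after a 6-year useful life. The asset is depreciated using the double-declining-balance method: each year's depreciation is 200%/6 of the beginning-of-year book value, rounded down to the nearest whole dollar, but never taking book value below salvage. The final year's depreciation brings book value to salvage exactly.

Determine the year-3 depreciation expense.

$10,290

Depreciable base = $69,459 − $7,100 = $62,359.
Year 1: ⌊$69,459 × 200%/6⌋ = $23,153. Book value $46,306.
Year 2: ⌊$46,306 × 200%/6⌋ = $15,435. Book value $30,871.
Year 3: ⌊$30,871 × 200%/6⌋ = $10,290. Book value $20,581.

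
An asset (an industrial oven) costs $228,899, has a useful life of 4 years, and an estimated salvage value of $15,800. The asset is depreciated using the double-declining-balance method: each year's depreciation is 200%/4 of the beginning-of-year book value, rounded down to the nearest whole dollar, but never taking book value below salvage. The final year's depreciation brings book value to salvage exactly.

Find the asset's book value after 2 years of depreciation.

Depreciable base = $228,899 − $15,800 = $213,099.
Year 1: ⌊$228,899 × 200%/4⌋ = $114,449. Book value $114,450.
Year 2: ⌊$114,450 × 200%/4⌋ = $57,225. Book value $57,225.

$57,225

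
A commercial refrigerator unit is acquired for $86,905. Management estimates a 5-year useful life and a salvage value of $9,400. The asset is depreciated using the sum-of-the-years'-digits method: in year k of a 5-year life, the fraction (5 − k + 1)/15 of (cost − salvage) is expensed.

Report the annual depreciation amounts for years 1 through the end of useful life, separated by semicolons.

$25,835; $20,668; $15,501; $10,334; $5,167

Depreciable base = $86,905 − $9,400 = $77,505.
Sum of the years' digits = 5+4+3+2+1 = 15.
Year 1: $77,505 × 5/15 = $25,835. Book value $61,070.
Year 2: $77,505 × 4/15 = $20,668. Book value $40,402.
Year 3: $77,505 × 3/15 = $15,501. Book value $24,901.
Year 4: $77,505 × 2/15 = $10,334. Book value $14,567.
Year 5: $77,505 × 1/15 = $5,167. Book value $9,400.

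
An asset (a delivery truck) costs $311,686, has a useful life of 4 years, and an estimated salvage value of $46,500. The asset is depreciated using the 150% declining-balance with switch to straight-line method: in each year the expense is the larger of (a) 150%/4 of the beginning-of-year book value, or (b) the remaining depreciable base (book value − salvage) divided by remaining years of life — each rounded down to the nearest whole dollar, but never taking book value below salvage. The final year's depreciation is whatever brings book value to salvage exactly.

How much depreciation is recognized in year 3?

$45,657

Depreciable base = $311,686 − $46,500 = $265,186.
Year 1: DB = ⌊$311,686 × 150%/4⌋ = $116,882; SL = ⌊$265,186/4⌋ = $66,296 → take DB $116,882. Book value $194,804.
Year 2: DB = ⌊$194,804 × 150%/4⌋ = $73,051; SL = ⌊$148,304/3⌋ = $49,434 → take DB $73,051. Book value $121,753.
Year 3: DB = ⌊$121,753 × 150%/4⌋ = $45,657; SL = ⌊$75,253/2⌋ = $37,626 → take DB $45,657. Book value $76,096.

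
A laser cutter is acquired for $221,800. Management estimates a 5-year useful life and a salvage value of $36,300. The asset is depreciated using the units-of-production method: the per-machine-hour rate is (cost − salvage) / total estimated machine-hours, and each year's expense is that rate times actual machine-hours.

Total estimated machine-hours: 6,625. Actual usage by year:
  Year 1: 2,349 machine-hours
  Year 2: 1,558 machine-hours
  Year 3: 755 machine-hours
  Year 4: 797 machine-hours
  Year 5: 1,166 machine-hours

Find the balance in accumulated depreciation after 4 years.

Depreciable base = $221,800 − $36,300 = $185,500.
Rate = $185,500 / 6,625 machine-hours = $28 per machine-hour.
Year 1: 2,349 × $28 = $65,772. Book value $156,028.
Year 2: 1,558 × $28 = $43,624. Book value $112,404.
Year 3: 755 × $28 = $21,140. Book value $91,264.
Year 4: 797 × $28 = $22,316. Book value $68,948.
Accumulated through year 4 = $221,800 − $68,948 = $152,852.

$152,852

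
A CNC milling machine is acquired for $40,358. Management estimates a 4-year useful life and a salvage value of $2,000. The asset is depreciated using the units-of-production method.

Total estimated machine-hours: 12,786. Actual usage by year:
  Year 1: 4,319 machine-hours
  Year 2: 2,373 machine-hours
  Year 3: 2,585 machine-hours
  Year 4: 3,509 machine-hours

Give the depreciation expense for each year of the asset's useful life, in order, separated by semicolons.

Depreciable base = $40,358 − $2,000 = $38,358.
Rate = $38,358 / 12,786 machine-hours = $3 per machine-hour.
Year 1: 4,319 × $3 = $12,957. Book value $27,401.
Year 2: 2,373 × $3 = $7,119. Book value $20,282.
Year 3: 2,585 × $3 = $7,755. Book value $12,527.
Year 4: 3,509 × $3 = $10,527. Book value $2,000.

$12,957; $7,119; $7,755; $10,527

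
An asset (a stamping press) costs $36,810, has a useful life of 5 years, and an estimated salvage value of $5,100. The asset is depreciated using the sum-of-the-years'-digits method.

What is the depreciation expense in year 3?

$6,342

Depreciable base = $36,810 − $5,100 = $31,710.
Sum of the years' digits = 5+4+3+2+1 = 15.
Year 1: $31,710 × 5/15 = $10,570. Book value $26,240.
Year 2: $31,710 × 4/15 = $8,456. Book value $17,784.
Year 3: $31,710 × 3/15 = $6,342. Book value $11,442.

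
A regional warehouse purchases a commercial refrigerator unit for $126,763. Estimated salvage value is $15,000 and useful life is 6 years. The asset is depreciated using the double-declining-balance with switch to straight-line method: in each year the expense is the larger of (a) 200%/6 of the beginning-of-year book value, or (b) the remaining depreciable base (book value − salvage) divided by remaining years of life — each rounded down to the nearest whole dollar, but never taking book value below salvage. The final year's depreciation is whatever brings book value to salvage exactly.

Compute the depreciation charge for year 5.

$8,346

Depreciable base = $126,763 − $15,000 = $111,763.
Year 1: DB = ⌊$126,763 × 200%/6⌋ = $42,254; SL = ⌊$111,763/6⌋ = $18,627 → take DB $42,254. Book value $84,509.
Year 2: DB = ⌊$84,509 × 200%/6⌋ = $28,169; SL = ⌊$69,509/5⌋ = $13,901 → take DB $28,169. Book value $56,340.
Year 3: DB = ⌊$56,340 × 200%/6⌋ = $18,780; SL = ⌊$41,340/4⌋ = $10,335 → take DB $18,780. Book value $37,560.
Year 4: DB = ⌊$37,560 × 200%/6⌋ = $12,520; SL = ⌊$22,560/3⌋ = $7,520 → take DB $12,520. Book value $25,040.
Year 5: DB = ⌊$25,040 × 200%/6⌋ = $8,346; SL = ⌊$10,040/2⌋ = $5,020 → take DB $8,346. Book value $16,694.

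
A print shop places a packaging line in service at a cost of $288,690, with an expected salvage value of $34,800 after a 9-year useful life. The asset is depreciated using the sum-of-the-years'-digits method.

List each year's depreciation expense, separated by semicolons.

Depreciable base = $288,690 − $34,800 = $253,890.
Sum of the years' digits = 9+8+7+6+5+4+3+2+1 = 45.
Year 1: $253,890 × 9/45 = $50,778. Book value $237,912.
Year 2: $253,890 × 8/45 = $45,136. Book value $192,776.
Year 3: $253,890 × 7/45 = $39,494. Book value $153,282.
Year 4: $253,890 × 6/45 = $33,852. Book value $119,430.
Year 5: $253,890 × 5/45 = $28,210. Book value $91,220.
Year 6: $253,890 × 4/45 = $22,568. Book value $68,652.
Year 7: $253,890 × 3/45 = $16,926. Book value $51,726.
Year 8: $253,890 × 2/45 = $11,284. Book value $40,442.
Year 9: $253,890 × 1/45 = $5,642. Book value $34,800.

$50,778; $45,136; $39,494; $33,852; $28,210; $22,568; $16,926; $11,284; $5,642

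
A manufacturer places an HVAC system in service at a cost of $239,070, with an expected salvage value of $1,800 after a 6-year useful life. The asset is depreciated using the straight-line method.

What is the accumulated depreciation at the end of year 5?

$197,725

Depreciable base = $239,070 − $1,800 = $237,270.
Annual expense = $237,270 / 6 = $39,545.
End of year 1: book value $199,525.
End of year 2: book value $159,980.
End of year 3: book value $120,435.
End of year 4: book value $80,890.
End of year 5: book value $41,345.
Accumulated through year 5 = $239,070 − $41,345 = $197,725.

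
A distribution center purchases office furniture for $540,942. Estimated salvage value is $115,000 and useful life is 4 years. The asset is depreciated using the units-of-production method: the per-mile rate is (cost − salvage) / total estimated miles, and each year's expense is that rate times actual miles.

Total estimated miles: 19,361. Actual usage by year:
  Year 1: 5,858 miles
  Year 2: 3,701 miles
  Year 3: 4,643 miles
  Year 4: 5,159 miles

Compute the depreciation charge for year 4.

Depreciable base = $540,942 − $115,000 = $425,942.
Rate = $425,942 / 19,361 miles = $22 per mile.
Year 1: 5,858 × $22 = $128,876. Book value $412,066.
Year 2: 3,701 × $22 = $81,422. Book value $330,644.
Year 3: 4,643 × $22 = $102,146. Book value $228,498.
Year 4: 5,159 × $22 = $113,498. Book value $115,000.

$113,498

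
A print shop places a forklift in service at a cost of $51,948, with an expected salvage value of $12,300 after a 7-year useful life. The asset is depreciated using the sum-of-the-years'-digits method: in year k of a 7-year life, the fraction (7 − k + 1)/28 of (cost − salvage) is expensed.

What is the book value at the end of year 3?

Depreciable base = $51,948 − $12,300 = $39,648.
Sum of the years' digits = 7+6+5+4+3+2+1 = 28.
Year 1: $39,648 × 7/28 = $9,912. Book value $42,036.
Year 2: $39,648 × 6/28 = $8,496. Book value $33,540.
Year 3: $39,648 × 5/28 = $7,080. Book value $26,460.

$26,460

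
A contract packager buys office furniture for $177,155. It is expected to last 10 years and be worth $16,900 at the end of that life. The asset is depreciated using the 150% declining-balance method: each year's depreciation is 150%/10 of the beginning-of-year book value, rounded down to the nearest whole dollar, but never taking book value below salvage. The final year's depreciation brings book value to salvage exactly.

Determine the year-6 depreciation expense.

$11,790

Depreciable base = $177,155 − $16,900 = $160,255.
Year 1: ⌊$177,155 × 150%/10⌋ = $26,573. Book value $150,582.
Year 2: ⌊$150,582 × 150%/10⌋ = $22,587. Book value $127,995.
Year 3: ⌊$127,995 × 150%/10⌋ = $19,199. Book value $108,796.
Year 4: ⌊$108,796 × 150%/10⌋ = $16,319. Book value $92,477.
Year 5: ⌊$92,477 × 150%/10⌋ = $13,871. Book value $78,606.
Year 6: ⌊$78,606 × 150%/10⌋ = $11,790. Book value $66,816.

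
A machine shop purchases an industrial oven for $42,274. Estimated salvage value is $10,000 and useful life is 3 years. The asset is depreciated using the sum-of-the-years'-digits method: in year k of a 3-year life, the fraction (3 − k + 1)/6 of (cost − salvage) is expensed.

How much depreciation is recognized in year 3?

Depreciable base = $42,274 − $10,000 = $32,274.
Sum of the years' digits = 3+2+1 = 6.
Year 1: $32,274 × 3/6 = $16,137. Book value $26,137.
Year 2: $32,274 × 2/6 = $10,758. Book value $15,379.
Year 3: $32,274 × 1/6 = $5,379. Book value $10,000.

$5,379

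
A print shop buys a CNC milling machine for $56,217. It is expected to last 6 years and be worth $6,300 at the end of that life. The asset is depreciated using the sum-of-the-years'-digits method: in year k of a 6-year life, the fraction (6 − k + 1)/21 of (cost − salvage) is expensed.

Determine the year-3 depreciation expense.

Depreciable base = $56,217 − $6,300 = $49,917.
Sum of the years' digits = 6+5+4+3+2+1 = 21.
Year 1: $49,917 × 6/21 = $14,262. Book value $41,955.
Year 2: $49,917 × 5/21 = $11,885. Book value $30,070.
Year 3: $49,917 × 4/21 = $9,508. Book value $20,562.

$9,508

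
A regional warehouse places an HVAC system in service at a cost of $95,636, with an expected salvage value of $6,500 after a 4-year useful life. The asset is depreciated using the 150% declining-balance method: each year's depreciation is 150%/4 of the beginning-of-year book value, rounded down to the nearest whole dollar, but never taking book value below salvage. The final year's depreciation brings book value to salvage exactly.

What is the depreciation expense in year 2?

Depreciable base = $95,636 − $6,500 = $89,136.
Year 1: ⌊$95,636 × 150%/4⌋ = $35,863. Book value $59,773.
Year 2: ⌊$59,773 × 150%/4⌋ = $22,414. Book value $37,359.

$22,414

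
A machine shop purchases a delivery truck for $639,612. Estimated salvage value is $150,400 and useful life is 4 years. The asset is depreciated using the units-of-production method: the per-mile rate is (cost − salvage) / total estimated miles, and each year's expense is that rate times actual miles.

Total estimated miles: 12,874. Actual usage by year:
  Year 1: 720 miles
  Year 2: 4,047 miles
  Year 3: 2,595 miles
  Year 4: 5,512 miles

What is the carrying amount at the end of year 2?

$458,466

Depreciable base = $639,612 − $150,400 = $489,212.
Rate = $489,212 / 12,874 miles = $38 per mile.
Year 1: 720 × $38 = $27,360. Book value $612,252.
Year 2: 4,047 × $38 = $153,786. Book value $458,466.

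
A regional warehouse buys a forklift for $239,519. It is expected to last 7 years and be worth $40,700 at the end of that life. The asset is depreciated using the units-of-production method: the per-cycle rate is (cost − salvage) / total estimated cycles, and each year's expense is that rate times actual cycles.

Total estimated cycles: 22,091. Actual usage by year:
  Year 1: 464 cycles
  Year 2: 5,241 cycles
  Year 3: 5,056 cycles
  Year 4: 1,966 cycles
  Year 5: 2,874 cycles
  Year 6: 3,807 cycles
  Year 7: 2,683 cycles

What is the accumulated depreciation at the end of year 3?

$96,849

Depreciable base = $239,519 − $40,700 = $198,819.
Rate = $198,819 / 22,091 cycles = $9 per cycle.
Year 1: 464 × $9 = $4,176. Book value $235,343.
Year 2: 5,241 × $9 = $47,169. Book value $188,174.
Year 3: 5,056 × $9 = $45,504. Book value $142,670.
Accumulated through year 3 = $239,519 − $142,670 = $96,849.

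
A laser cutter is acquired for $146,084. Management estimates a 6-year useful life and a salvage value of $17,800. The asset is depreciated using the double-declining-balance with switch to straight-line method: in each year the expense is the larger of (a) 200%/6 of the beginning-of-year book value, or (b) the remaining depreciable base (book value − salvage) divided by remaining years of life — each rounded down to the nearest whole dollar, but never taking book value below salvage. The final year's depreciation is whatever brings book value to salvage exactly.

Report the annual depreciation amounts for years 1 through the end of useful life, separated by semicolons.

Depreciable base = $146,084 − $17,800 = $128,284.
Year 1: DB = ⌊$146,084 × 200%/6⌋ = $48,694; SL = ⌊$128,284/6⌋ = $21,380 → take DB $48,694. Book value $97,390.
Year 2: DB = ⌊$97,390 × 200%/6⌋ = $32,463; SL = ⌊$79,590/5⌋ = $15,918 → take DB $32,463. Book value $64,927.
Year 3: DB = ⌊$64,927 × 200%/6⌋ = $21,642; SL = ⌊$47,127/4⌋ = $11,781 → take DB $21,642. Book value $43,285.
Year 4: DB = ⌊$43,285 × 200%/6⌋ = $14,428; SL = ⌊$25,485/3⌋ = $8,495 → take DB $14,428. Book value $28,857.
Year 5: DB = ⌊$28,857 × 200%/6⌋ = $9,619; SL = ⌊$11,057/2⌋ = $5,528 → take DB $9,619. Book value $19,238.
Year 6 (final): $19,238 − $17,800 = $1,438. Book value $17,800.

$48,694; $32,463; $21,642; $14,428; $9,619; $1,438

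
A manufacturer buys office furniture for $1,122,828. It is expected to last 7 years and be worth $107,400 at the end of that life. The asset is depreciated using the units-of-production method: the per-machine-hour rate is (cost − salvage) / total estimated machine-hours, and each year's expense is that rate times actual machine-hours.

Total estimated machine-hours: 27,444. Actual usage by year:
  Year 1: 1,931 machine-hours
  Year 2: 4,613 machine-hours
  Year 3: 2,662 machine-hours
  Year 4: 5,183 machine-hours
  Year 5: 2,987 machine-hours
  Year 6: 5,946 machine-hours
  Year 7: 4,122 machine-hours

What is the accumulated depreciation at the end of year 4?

$532,393

Depreciable base = $1,122,828 − $107,400 = $1,015,428.
Rate = $1,015,428 / 27,444 machine-hours = $37 per machine-hour.
Year 1: 1,931 × $37 = $71,447. Book value $1,051,381.
Year 2: 4,613 × $37 = $170,681. Book value $880,700.
Year 3: 2,662 × $37 = $98,494. Book value $782,206.
Year 4: 5,183 × $37 = $191,771. Book value $590,435.
Accumulated through year 4 = $1,122,828 − $590,435 = $532,393.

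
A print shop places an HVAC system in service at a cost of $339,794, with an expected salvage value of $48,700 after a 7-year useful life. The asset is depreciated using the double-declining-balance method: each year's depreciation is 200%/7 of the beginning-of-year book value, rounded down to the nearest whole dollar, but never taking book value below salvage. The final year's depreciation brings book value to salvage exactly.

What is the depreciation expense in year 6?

Depreciable base = $339,794 − $48,700 = $291,094.
Year 1: ⌊$339,794 × 200%/7⌋ = $97,084. Book value $242,710.
Year 2: ⌊$242,710 × 200%/7⌋ = $69,345. Book value $173,365.
Year 3: ⌊$173,365 × 200%/7⌋ = $49,532. Book value $123,833.
Year 4: ⌊$123,833 × 200%/7⌋ = $35,380. Book value $88,453.
Year 5: ⌊$88,453 × 200%/7⌋ = $25,272. Book value $63,181.
Year 6: ⌊$63,181 × 200%/7⌋ = $18,051, capped at $14,481. Book value $48,700.

$14,481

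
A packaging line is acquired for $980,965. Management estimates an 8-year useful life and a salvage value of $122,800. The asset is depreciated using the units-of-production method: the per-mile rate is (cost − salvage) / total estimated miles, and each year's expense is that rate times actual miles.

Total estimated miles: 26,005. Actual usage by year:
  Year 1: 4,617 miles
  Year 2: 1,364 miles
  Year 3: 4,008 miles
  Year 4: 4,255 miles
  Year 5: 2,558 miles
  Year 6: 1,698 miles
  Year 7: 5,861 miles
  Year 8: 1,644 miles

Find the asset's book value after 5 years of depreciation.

$426,499

Depreciable base = $980,965 − $122,800 = $858,165.
Rate = $858,165 / 26,005 miles = $33 per mile.
Year 1: 4,617 × $33 = $152,361. Book value $828,604.
Year 2: 1,364 × $33 = $45,012. Book value $783,592.
Year 3: 4,008 × $33 = $132,264. Book value $651,328.
Year 4: 4,255 × $33 = $140,415. Book value $510,913.
Year 5: 2,558 × $33 = $84,414. Book value $426,499.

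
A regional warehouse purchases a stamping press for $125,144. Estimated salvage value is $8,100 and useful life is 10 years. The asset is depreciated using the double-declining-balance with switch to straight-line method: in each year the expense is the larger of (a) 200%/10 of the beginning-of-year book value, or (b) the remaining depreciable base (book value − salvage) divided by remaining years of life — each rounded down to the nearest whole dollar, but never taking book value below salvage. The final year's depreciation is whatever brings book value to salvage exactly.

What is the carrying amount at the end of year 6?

$32,807

Depreciable base = $125,144 − $8,100 = $117,044.
Year 1: DB = ⌊$125,144 × 200%/10⌋ = $25,028; SL = ⌊$117,044/10⌋ = $11,704 → take DB $25,028. Book value $100,116.
Year 2: DB = ⌊$100,116 × 200%/10⌋ = $20,023; SL = ⌊$92,016/9⌋ = $10,224 → take DB $20,023. Book value $80,093.
Year 3: DB = ⌊$80,093 × 200%/10⌋ = $16,018; SL = ⌊$71,993/8⌋ = $8,999 → take DB $16,018. Book value $64,075.
Year 4: DB = ⌊$64,075 × 200%/10⌋ = $12,815; SL = ⌊$55,975/7⌋ = $7,996 → take DB $12,815. Book value $51,260.
Year 5: DB = ⌊$51,260 × 200%/10⌋ = $10,252; SL = ⌊$43,160/6⌋ = $7,193 → take DB $10,252. Book value $41,008.
Year 6: DB = ⌊$41,008 × 200%/10⌋ = $8,201; SL = ⌊$32,908/5⌋ = $6,581 → take DB $8,201. Book value $32,807.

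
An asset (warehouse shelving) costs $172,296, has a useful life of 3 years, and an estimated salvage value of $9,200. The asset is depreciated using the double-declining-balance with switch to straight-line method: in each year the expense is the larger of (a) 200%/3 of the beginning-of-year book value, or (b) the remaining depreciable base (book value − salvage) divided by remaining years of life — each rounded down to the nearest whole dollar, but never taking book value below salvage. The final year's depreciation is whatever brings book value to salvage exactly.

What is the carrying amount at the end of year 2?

Depreciable base = $172,296 − $9,200 = $163,096.
Year 1: DB = ⌊$172,296 × 200%/3⌋ = $114,864; SL = ⌊$163,096/3⌋ = $54,365 → take DB $114,864. Book value $57,432.
Year 2: DB = ⌊$57,432 × 200%/3⌋ = $38,288; SL = ⌊$48,232/2⌋ = $24,116 → take DB $38,288. Book value $19,144.

$19,144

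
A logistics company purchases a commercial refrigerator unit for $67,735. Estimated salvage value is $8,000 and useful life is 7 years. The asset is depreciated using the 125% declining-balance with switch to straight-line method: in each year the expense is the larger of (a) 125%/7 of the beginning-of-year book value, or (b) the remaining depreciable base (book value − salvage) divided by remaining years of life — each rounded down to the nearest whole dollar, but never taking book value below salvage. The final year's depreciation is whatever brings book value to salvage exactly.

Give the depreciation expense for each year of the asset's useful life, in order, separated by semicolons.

Depreciable base = $67,735 − $8,000 = $59,735.
Year 1: DB = ⌊$67,735 × 125%/7⌋ = $12,095; SL = ⌊$59,735/7⌋ = $8,533 → take DB $12,095. Book value $55,640.
Year 2: DB = ⌊$55,640 × 125%/7⌋ = $9,935; SL = ⌊$47,640/6⌋ = $7,940 → take DB $9,935. Book value $45,705.
Year 3: DB = ⌊$45,705 × 125%/7⌋ = $8,161; SL = ⌊$37,705/5⌋ = $7,541 → take DB $8,161. Book value $37,544.
Year 4: DB = ⌊$37,544 × 125%/7⌋ = $6,704; SL = ⌊$29,544/4⌋ = $7,386 → take SL $7,386. Book value $30,158.
Year 5: DB = ⌊$30,158 × 125%/7⌋ = $5,385; SL = ⌊$22,158/3⌋ = $7,386 → take SL $7,386. Book value $22,772.
Year 6: DB = ⌊$22,772 × 125%/7⌋ = $4,066; SL = ⌊$14,772/2⌋ = $7,386 → take SL $7,386. Book value $15,386.
Year 7 (final): $15,386 − $8,000 = $7,386. Book value $8,000.

$12,095; $9,935; $8,161; $7,386; $7,386; $7,386; $7,386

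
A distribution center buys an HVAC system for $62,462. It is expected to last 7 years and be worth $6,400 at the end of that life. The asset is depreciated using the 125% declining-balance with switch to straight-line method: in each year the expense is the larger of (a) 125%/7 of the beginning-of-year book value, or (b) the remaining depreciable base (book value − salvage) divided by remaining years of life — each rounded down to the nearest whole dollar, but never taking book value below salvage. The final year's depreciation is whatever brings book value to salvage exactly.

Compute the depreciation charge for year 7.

Depreciable base = $62,462 − $6,400 = $56,062.
Year 1: DB = ⌊$62,462 × 125%/7⌋ = $11,153; SL = ⌊$56,062/7⌋ = $8,008 → take DB $11,153. Book value $51,309.
Year 2: DB = ⌊$51,309 × 125%/7⌋ = $9,162; SL = ⌊$44,909/6⌋ = $7,484 → take DB $9,162. Book value $42,147.
Year 3: DB = ⌊$42,147 × 125%/7⌋ = $7,526; SL = ⌊$35,747/5⌋ = $7,149 → take DB $7,526. Book value $34,621.
Year 4: DB = ⌊$34,621 × 125%/7⌋ = $6,182; SL = ⌊$28,221/4⌋ = $7,055 → take SL $7,055. Book value $27,566.
Year 5: DB = ⌊$27,566 × 125%/7⌋ = $4,922; SL = ⌊$21,166/3⌋ = $7,055 → take SL $7,055. Book value $20,511.
Year 6: DB = ⌊$20,511 × 125%/7⌋ = $3,662; SL = ⌊$14,111/2⌋ = $7,055 → take SL $7,055. Book value $13,456.
Year 7 (final): $13,456 − $6,400 = $7,056. Book value $6,400.

$7,056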